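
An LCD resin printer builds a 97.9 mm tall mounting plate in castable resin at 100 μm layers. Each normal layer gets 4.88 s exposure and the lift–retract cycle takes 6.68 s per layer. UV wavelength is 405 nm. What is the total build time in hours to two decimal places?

Layer count = ceil(97.9 / 0.1) = 979.
Each layer takes: 4.88 + 6.68 → 11.56 s.
Build time: 979 × 11.56 s = 11317.24 s, i.e. 3.14 hours.

3.14 hours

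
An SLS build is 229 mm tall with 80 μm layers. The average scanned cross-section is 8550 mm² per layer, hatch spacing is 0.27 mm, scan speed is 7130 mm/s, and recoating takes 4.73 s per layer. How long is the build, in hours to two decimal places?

Layers = ⌈229/0.08⌉ = 2863.
Scan path per layer: 8550 / 0.27 → 31666.7 mm.
Per-layer scan time = 31666.7 / 7130 = 4.4413 s.
Per-layer time = 4.4413 + 4.73 = 9.1713 s.
Build time = 2863 × 9.1713 = 26257.4319 s = 7.29 hours.

7.29 hours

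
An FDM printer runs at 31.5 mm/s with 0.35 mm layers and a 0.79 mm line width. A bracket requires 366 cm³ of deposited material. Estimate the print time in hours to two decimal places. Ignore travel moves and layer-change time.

Extrusion cross-section = 0.35 × 0.79, so 0.2765 mm².
Total extruded path = 366000/0.2765 = 1323689 mm.
Extrusion time = 1323689 / 31.5 = 42021.9 s.
Converting: 42021.9 s = 11.67 hours.

11.67 hours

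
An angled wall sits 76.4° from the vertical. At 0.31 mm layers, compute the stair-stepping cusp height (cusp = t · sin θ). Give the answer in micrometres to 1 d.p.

301.3 μm

h_c = t·sin θ = 0.31 × 0.9720 = 0.30132 mm (301.3 μm).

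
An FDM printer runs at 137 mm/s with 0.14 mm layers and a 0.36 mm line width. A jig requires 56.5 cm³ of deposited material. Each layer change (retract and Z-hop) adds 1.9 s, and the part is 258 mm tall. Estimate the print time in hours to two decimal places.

Line area = 0.14 × 0.36, so 0.0504 mm².
Toolpath length = 56.5 cm³ / 0.0504 mm² = 56500 / 0.0504 = 1121031.7 mm.
Extrusion time = 1121031.7 / 137, so 8182.7 s.
Layer count = ceil(258 / 0.14) = 1843.
Z-hop total: 1843 × 1.9 → 3501.7 s.
Total = 8182.7 + 3501.7 = 11684.4 s = 3.25 hours.

3.25 hours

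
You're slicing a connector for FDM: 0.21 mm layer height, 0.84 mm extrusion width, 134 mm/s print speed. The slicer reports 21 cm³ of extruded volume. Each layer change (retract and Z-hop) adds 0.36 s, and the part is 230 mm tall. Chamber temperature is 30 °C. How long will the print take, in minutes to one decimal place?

Line area = 0.21 × 0.84 = 0.1764 mm².
Toolpath length = 21 cm³ / 0.1764 mm² = 21000 / 0.1764 = 119047.6 mm.
Time extruding = 119047.6 / 134, so 888.4 s.
Number of layers: 230 / 0.21 → 1096 (rounded up).
Layer-change overhead = 1096 × 0.36 = 394.56 s.
Total = 888.4 + 394.56 = 1282.96 s = 21.4 minutes.

21.4 minutes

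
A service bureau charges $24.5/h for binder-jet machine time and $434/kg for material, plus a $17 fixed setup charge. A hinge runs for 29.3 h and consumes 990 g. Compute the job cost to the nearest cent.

Machine cost = 24.5 × 29.3 = $717.85.
Material cost = 434 × 990/1000 = $429.66.
Total = 717.85 + 429.66 + 17 = $1164.51.

$1164.51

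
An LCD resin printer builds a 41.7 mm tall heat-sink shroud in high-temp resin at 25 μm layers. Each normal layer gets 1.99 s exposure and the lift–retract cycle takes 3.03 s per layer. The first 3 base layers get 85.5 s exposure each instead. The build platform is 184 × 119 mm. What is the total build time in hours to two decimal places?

2.40 hours

Layer count = ceil(41.7 / 0.025) = 1668.
Bottom layers = 3 × (85.5 + 3.03) = 265.59 s.
Normal layers = 1665 × (1.99 + 3.03) = 8358.3 s.
Sum: 265.59 + 8358.3 = 8623.89 s → 2.40 hours.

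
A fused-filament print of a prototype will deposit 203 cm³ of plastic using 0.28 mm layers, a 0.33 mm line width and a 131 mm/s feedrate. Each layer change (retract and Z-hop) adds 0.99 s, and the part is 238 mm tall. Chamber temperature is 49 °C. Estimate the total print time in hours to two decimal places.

Bead cross-section: 0.28 × 0.33 → 0.0924 mm².
Toolpath length = 203 cm³ / 0.0924 mm² = 203000 / 0.0924 = 2196969.7 mm.
Extrusion time: 2196969.7 / 131 → 16770.8 s.
Number of layers: 238 / 0.28 → 850 (rounded up).
Layer-change overhead = 850 × 0.99, so 841.5 s.
Altogether 16770.8 + 841.5 = 17612.3 s, i.e. 4.89 hours.

4.89 hours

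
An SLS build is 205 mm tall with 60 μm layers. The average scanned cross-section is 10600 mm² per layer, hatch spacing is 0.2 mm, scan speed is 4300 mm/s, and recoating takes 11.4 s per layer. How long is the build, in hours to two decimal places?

Layers = ⌈205/0.06⌉ = 3417.
Hatch length per layer = 10600 / 0.2, so 53000 mm.
Scan time per layer: 53000 / 4300 → 12.3256 s.
Time per layer = 12.3256 + 11.4 = 23.7256 s.
Total: 3417 × 23.7256 s = 81070.3752 s → 22.52 hours.

22.52 hours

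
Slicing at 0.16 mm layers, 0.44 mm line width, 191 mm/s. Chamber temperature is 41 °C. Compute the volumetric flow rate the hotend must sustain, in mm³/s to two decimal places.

13.45

A: 0.16 × 0.44 → 0.0704 mm².
Volumetric flow = 191 × 0.0704 = 13.45 mm³/s.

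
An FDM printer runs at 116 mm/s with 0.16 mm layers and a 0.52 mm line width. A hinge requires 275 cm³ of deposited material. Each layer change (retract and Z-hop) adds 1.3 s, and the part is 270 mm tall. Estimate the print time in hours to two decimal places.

Line area = 0.16 × 0.52, so 0.0832 mm².
Total extruded path = 275000/0.0832 = 3305288.5 mm.
Time extruding = 3305288.5 / 116 = 28493.9 s.
Layer count = ceil(270 / 0.16) = 1688.
Non-print overhead: 1688 × 1.3 → 2194.4 s.
Altogether 28493.9 + 2194.4 = 30688.3 s, i.e. 8.52 hours.

8.52 hours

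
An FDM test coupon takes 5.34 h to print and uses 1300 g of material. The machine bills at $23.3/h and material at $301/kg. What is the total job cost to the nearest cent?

$515.72

Time charge = 23.3 × 5.34 = $124.422.
Material charge = 301 × 1300/1000 = $391.30.
Job cost: 124.422 + 391.30 = 515.722 ≈ $515.72.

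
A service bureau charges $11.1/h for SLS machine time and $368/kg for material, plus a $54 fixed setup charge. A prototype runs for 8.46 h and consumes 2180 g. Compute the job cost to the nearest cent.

Time charge = 11.1 × 8.46, so $93.906.
Material cost = 368 × 2180/1000 = $802.24.
Adding setup: 93.906 + 802.24 + 54 → 950.146 ≈ $950.15.

$950.15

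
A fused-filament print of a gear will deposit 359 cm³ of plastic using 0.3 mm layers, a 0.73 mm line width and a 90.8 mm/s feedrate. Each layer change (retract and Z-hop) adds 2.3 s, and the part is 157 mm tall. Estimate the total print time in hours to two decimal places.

Bead cross-section = 0.3 × 0.73 = 0.219 mm².
Toolpath length = 359 cm³ / 0.219 mm² = 359000 / 0.219 = 1639269.4 mm.
Print-move time: 1639269.4 / 90.8 → 18053.6 s.
Layer count = ceil(157 / 0.3) = 524.
Non-print overhead = 524 × 2.3, so 1205.2 s.
Altogether 18053.6 + 1205.2 = 19258.8 s, i.e. 5.35 hours.

5.35 hours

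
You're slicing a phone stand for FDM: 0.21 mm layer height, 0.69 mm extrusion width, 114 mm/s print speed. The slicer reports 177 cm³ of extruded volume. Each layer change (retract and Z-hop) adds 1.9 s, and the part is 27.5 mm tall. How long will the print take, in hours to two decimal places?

3.05 hours

Bead cross-section = 0.21 × 0.69 = 0.1449 mm².
Path length: 177000 mm³ / 0.1449 mm² → 1221532.1 mm.
Print-move time = 1221532.1 / 114, so 10715.2 s.
Layers = ⌈27.5/0.21⌉ = 131.
Non-print overhead = 131 × 1.9, so 248.9 s.
Total = 10715.2 + 248.9 = 10964.1 s = 3.05 hours.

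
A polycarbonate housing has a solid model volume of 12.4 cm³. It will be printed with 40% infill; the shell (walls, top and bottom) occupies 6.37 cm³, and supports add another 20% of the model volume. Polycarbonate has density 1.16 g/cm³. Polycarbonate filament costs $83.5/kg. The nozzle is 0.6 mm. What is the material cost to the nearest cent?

$1.09

Infill region = 12.4 − 6.37 = 6.03 cm³.
Infill deposited = 0.40 × 6.03 = 2.412 cm³.
Support: 0.20 × 12.4 → 2.48 cm³.
Total printed volume: 6.37 + 2.412 + 2.48 → 11.262 cm³.
Mass: 11.262 × 1.16 → 13.06392 g.
At $83.5/kg: 13.06392/1000 × 83.5 = $1.09.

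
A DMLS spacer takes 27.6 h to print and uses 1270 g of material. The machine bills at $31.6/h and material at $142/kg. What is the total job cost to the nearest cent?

$1052.50

Machine-time cost = 31.6 × 27.6 = $872.16.
Material charge = 142 × 1270/1000 = $180.34.
Job cost: 872.16 + 180.34 = $1052.50.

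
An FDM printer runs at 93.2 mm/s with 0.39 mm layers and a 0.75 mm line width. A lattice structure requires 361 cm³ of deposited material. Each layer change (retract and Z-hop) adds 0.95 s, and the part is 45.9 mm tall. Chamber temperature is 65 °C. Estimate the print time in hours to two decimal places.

3.71 hours

Line area: 0.39 × 0.75 → 0.2925 mm².
Path length: 361000 mm³ / 0.2925 mm² → 1234188 mm.
Time extruding = 1234188 / 93.2, so 13242.4 s.
Layer count = ceil(45.9 / 0.39) = 118.
Z-hop total: 118 × 0.95 → 112.1 s.
Altogether 13242.4 + 112.1 = 13354.5 s, i.e. 3.71 hours.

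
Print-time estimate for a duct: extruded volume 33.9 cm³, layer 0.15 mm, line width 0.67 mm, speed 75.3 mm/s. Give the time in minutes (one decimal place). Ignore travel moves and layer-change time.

74.7 minutes

Line area: 0.15 × 0.67 → 0.1005 mm².
Toolpath length = 33.9 cm³ / 0.1005 mm² = 33900 / 0.1005 = 337313.4 mm.
Print-move time = 337313.4 / 75.3 = 4479.6 s.
Converting: 4479.6 s = 74.7 minutes.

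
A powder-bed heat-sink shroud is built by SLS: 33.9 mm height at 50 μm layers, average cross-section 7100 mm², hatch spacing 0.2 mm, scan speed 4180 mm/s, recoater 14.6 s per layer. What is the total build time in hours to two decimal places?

4.35 hours

Layer count = ceil(33.9 / 0.05) = 678.
Per-layer scan distance: 7100 / 0.2 → 35500 mm.
Scan time per layer = 35500 / 4180 = 8.4928 s.
Per-layer time = 8.4928 + 14.6, so 23.0928 s.
Build time = 678 × 23.0928 = 15656.9184 s = 4.35 hours.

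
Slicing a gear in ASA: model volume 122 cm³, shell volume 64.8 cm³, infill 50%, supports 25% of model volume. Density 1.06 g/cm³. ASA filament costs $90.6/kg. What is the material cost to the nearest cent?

Volume inside the shell: 122 − 64.8 → 57.2 cm³.
Infill deposited = 0.50 × 57.2, so 28.6 cm³.
Support = 0.25 × 122 = 30.5 cm³.
Total extruded: 64.8 + 28.6 + 30.5 → 123.9 cm³.
Mass = 123.9 × 1.06 = 131.334 g.
Cost = 131.334 g / 1000 × $90.6/kg = $11.90.

$11.90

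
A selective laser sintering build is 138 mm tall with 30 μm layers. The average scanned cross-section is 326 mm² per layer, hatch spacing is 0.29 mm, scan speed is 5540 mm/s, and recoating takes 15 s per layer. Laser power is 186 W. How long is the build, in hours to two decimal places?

Number of layers: 138 / 0.03 → 4600 (rounded up).
Scan path per layer: 326 / 0.29 → 1124.1 mm.
Per-layer scan time: 1124.1 / 5540 → 0.2029 s.
Layer cycle: 0.2029 + 15 → 15.2029 s.
Build time = 4600 × 15.2029 = 69933.34 s = 19.43 hours.

19.43 hours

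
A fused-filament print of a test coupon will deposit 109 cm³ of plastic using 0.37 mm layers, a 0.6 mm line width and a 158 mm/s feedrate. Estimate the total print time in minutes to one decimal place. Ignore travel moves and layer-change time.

Bead cross-section: 0.37 × 0.6 → 0.222 mm².
Path length: 109000 mm³ / 0.222 mm² → 490991 mm.
Extrusion time: 490991 / 158 → 3107.5 s.
Converting: 3107.5 s = 51.8 minutes.

51.8 minutes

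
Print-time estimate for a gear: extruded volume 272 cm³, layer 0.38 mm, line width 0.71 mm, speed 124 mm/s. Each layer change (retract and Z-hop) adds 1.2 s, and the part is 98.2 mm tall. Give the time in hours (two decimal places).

2.34 hours

Line area = 0.38 × 0.71, so 0.2698 mm².
Toolpath length = 272 cm³ / 0.2698 mm² = 272000 / 0.2698 = 1008154.2 mm.
Time extruding: 1008154.2 / 124 → 8130.3 s.
Layer count = ceil(98.2 / 0.38) = 259.
Layer-change overhead: 259 × 1.2 → 310.8 s.
Total = 8130.3 + 310.8 = 8441.1 s = 2.34 hours.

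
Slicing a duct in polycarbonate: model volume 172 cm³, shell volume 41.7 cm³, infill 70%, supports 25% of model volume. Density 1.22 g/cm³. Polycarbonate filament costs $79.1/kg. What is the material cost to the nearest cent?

Infill region = 172 − 41.7 = 130.3 cm³.
Deposited infill: 0.70 × 130.3 → 91.21 cm³.
Support = 0.25 × 172, so 43 cm³.
Deposited volume = 41.7 + 91.21 + 43 = 175.91 cm³.
Mass = 175.91 × 1.22, so 214.6102 g.
At $79.1/kg: 214.6102/1000 × 79.1 = $16.98.

$16.98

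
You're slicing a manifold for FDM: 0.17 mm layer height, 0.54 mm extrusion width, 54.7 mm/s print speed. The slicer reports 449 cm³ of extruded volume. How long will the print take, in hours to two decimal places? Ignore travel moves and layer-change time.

24.84 hours

Line area = 0.17 × 0.54, so 0.0918 mm².
Total extruded path = 449000/0.0918 = 4891067.5 mm.
Print-move time: 4891067.5 / 54.7 → 89416.2 s.
In the requested units: 89416.2 s = 24.84 hours.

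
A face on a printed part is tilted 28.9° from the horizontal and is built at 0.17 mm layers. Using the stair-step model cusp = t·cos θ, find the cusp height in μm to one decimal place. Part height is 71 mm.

h_c = t·cos θ = 0.17 × 0.8755 = 0.148835 mm (148.8 μm).

148.8 μm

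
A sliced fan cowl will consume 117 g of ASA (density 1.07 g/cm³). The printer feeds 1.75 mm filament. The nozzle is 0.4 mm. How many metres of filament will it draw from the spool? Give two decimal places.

Extruded volume: 117/1.07 = 109.3458 cm³ (109345.8 mm³).
Cross-section of 1.75 mm filament: π·(1.75/2)² = 2.4053 mm².
Length = 109345.8 / 2.4053 = 45460.36 mm = 45.46 m.

45.46 m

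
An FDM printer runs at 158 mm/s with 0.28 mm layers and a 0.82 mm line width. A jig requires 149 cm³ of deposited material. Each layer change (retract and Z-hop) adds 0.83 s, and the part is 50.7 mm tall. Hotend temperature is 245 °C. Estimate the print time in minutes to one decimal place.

71.0 minutes

Bead cross-section = 0.28 × 0.82 = 0.2296 mm².
Total extruded path = 149000/0.2296 = 648954.7 mm.
Print-move time: 648954.7 / 158 → 4107.3 s.
Number of layers: 50.7 / 0.28 → 182 (rounded up).
Layer-change overhead = 182 × 0.83 = 151.06 s.
Altogether 4107.3 + 151.06 = 4258.36 s, i.e. 71.0 minutes.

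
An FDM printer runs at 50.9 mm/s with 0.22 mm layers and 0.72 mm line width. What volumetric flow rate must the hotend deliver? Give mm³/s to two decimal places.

8.06

Extrusion cross-section = 0.22 × 0.72, so 0.1584 mm².
Q = v·A = 50.9 × 0.1584 = 8.06 mm³/s.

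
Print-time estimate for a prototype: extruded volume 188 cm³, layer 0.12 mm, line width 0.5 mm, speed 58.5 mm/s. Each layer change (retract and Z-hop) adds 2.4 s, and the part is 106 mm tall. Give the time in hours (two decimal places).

Extrusion cross-section = 0.12 × 0.5, so 0.06 mm².
Toolpath length = 188 cm³ / 0.06 mm² = 188000 / 0.06 = 3133333.3 mm.
Print-move time = 3133333.3 / 58.5 = 53561.3 s.
Number of layers: 106 / 0.12 → 884 (rounded up).
Non-print overhead = 884 × 2.4 = 2121.6 s.
Total = 53561.3 + 2121.6 = 55682.9 s = 15.47 hours.

15.47 hours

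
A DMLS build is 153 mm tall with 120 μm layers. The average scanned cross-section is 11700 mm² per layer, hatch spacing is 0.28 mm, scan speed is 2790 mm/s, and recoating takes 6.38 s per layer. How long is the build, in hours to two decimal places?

Layer count = ceil(153 / 0.12) = 1275.
Hatch length per layer = 11700 / 0.28, so 41785.7 mm.
Per-layer scan time = 41785.7 / 2790 = 14.977 s.
Layer cycle = 14.977 + 6.38 = 21.357 s.
1275 layers × 21.357 s/layer = 27230.175 s, i.e. 7.56 hours.

7.56 hours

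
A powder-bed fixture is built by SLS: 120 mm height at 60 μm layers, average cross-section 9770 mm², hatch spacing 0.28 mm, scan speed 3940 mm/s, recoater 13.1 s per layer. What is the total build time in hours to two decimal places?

Number of layers: 120 / 0.06 → 2000 (rounded up).
Hatch length per layer = 9770 / 0.28 = 34892.9 mm.
Scan time per layer = 34892.9 / 3940 = 8.8561 s.
Per-layer time: 8.8561 + 13.1 → 21.9561 s.
Total: 2000 × 21.9561 s = 43912.2 s → 12.20 hours.

12.20 hours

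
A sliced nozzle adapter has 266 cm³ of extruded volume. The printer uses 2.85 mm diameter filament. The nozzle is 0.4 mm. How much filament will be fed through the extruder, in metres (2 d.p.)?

A = π r² = π × 1.425² = 6.3794 mm².
Length = 266 cm³ / 6.3794 mm² = 266000 / 6.3794 = 41696.71 mm = 41.70 m.

41.70 m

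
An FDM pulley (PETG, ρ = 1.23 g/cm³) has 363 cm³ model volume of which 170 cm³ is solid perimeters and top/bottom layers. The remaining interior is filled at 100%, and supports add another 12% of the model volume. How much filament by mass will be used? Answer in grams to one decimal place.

500.1 g

Volume inside the shell: 363 − 170 → 193 cm³.
Infill deposited: 1.00 × 193 → 193 cm³.
Support: 0.12 × 363 → 43.56 cm³.
Total printed volume: 170 + 193 + 43.56 → 406.56 cm³.
Mass: 406.56 × 1.23 → 500.0688 g.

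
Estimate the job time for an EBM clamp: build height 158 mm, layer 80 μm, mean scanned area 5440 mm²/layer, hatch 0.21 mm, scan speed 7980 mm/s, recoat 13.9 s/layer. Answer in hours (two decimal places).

9.41 hours

Layer count = ceil(158 / 0.08) = 1975.
Per-layer scan distance = 5440 / 0.21, so 25904.8 mm.
Beam time per layer = 25904.8 / 7980 = 3.2462 s.
Per-layer time = 3.2462 + 13.9, so 17.1462 s.
Total: 1975 × 17.1462 s = 33863.745 s → 9.41 hours.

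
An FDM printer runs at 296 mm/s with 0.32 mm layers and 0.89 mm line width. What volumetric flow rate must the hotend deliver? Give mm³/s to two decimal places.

84.30

Bead cross-section = 0.32 × 0.89, so 0.2848 mm².
Q = v·A = 296 × 0.2848 = 84.30 mm³/s.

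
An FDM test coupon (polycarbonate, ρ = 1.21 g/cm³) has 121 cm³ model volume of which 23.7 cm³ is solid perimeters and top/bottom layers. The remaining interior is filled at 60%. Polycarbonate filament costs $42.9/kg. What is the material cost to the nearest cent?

Interior volume = 121 − 23.7 = 97.3 cm³.
Infill volume = 0.60 × 97.3 = 58.38 cm³.
Total extruded = 23.7 + 58.38, so 82.08 cm³.
Mass = 82.08 × 1.21 = 99.3168 g.
At $42.9/kg: 99.3168/1000 × 42.9 = $4.26.

$4.26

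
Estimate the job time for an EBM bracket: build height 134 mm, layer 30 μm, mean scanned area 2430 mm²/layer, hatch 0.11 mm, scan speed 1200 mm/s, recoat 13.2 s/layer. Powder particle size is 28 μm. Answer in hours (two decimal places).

Layer count = ceil(134 / 0.03) = 4467.
Scan path per layer = 2430 / 0.11, so 22090.9 mm.
Per-layer scan time: 22090.9 / 1200 → 18.4091 s.
Time per layer: 18.4091 + 13.2 → 31.6091 s.
4467 layers × 31.6091 s/layer = 141197.8497 s, i.e. 39.22 hours.

39.22 hours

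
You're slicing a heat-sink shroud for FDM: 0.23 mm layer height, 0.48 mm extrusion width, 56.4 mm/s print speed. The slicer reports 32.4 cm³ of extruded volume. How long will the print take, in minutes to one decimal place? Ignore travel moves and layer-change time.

86.7 minutes

Extrusion cross-section = 0.23 × 0.48, so 0.1104 mm².
Path length: 32400 mm³ / 0.1104 mm² → 293478.3 mm.
Extrusion time = 293478.3 / 56.4, so 5203.5 s.
That's 5203.5 s → 86.7 minutes.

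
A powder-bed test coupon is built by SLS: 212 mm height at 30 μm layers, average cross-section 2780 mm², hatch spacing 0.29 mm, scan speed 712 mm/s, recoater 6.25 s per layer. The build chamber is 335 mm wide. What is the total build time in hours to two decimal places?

Layer count = ceil(212 / 0.03) = 7067.
Scan path per layer = 2780 / 0.29 = 9586.2 mm.
Per-layer scan time = 9586.2 / 712 = 13.4638 s.
Per-layer time = 13.4638 + 6.25 = 19.7138 s.
7067 layers × 19.7138 s/layer = 139317.4246 s, i.e. 38.70 hours.

38.70 hours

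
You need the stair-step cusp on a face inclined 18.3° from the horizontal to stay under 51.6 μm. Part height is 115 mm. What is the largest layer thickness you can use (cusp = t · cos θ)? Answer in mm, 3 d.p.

0.054 mm

Layer height = cusp / cos(18.3°) = 0.0516 / 0.9494 = 0.054 mm.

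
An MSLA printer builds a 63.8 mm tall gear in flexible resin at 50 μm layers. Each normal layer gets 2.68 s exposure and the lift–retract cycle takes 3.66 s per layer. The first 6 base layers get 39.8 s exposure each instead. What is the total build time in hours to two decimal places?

2.31 hours

Layers = ⌈63.8/0.05⌉ = 1276.
Burn-in layers = 6 × (39.8 + 3.66) = 260.76 s.
Regular layers = 1270 × (2.68 + 3.66) = 8051.8 s.
Sum: 260.76 + 8051.8 = 8312.56 s → 2.31 hours.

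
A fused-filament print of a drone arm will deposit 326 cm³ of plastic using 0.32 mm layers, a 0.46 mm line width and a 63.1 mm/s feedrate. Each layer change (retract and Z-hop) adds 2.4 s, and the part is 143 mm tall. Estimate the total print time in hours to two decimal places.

10.05 hours

Bead cross-section = 0.32 × 0.46, so 0.1472 mm².
Total extruded path = 326000/0.1472 = 2214673.9 mm.
Extrusion time = 2214673.9 / 63.1 = 35097.8 s.
Layers = ⌈143/0.32⌉ = 447.
Non-print overhead = 447 × 2.4, so 1072.8 s.
Altogether 35097.8 + 1072.8 = 36170.6 s, i.e. 10.05 hours.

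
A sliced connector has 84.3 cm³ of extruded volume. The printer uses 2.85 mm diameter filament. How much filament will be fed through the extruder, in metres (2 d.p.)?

13.21 m

Cross-section of 2.85 mm filament: π·(2.85/2)² = 6.3794 mm².
L = 84300 mm³ / 6.3794 mm² = 13214.41 mm, i.e. 13.21 m.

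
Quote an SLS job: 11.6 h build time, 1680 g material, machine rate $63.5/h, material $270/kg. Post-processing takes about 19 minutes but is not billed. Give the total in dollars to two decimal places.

Machine cost = 63.5 × 11.6 = $736.60.
Material charge: 270 × 1680/1000 → $453.60.
Job cost: 736.60 + 453.60 = $1190.20.

$1190.20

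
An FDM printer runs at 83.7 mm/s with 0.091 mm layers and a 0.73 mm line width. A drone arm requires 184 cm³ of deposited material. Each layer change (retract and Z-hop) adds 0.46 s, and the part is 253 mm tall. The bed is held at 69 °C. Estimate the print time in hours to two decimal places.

9.55 hours

Bead cross-section: 0.091 × 0.73 → 0.06643 mm².
Total extruded path = 184000/0.06643 = 2769832.9 mm.
Print-move time: 2769832.9 / 83.7 → 33092.4 s.
Layers = ⌈253/0.091⌉ = 2781.
Z-hop total = 2781 × 0.46 = 1279.26 s.
Altogether 33092.4 + 1279.26 = 34371.66 s, i.e. 9.55 hours.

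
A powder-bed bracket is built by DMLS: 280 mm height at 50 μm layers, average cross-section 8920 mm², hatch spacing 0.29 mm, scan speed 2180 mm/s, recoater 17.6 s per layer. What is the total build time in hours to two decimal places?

49.33 hours

Layer count = ceil(280 / 0.05) = 5600.
Scan path per layer = 8920 / 0.29 = 30758.6 mm.
Scan time per layer = 30758.6 / 2180, so 14.1094 s.
Time per layer = 14.1094 + 17.6, so 31.7094 s.
Build time = 5600 × 31.7094 = 177572.64 s = 49.33 hours.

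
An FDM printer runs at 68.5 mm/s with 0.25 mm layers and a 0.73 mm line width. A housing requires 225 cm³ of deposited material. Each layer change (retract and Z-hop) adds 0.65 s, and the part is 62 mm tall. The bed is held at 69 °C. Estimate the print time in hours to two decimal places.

Line area: 0.25 × 0.73 → 0.1825 mm².
Path length: 225000 mm³ / 0.1825 mm² → 1232876.7 mm.
Print-move time = 1232876.7 / 68.5, so 17998.2 s.
Layer count = ceil(62 / 0.25) = 248.
Non-print overhead = 248 × 0.65 = 161.2 s.
Altogether 17998.2 + 161.2 = 18159.4 s, i.e. 5.04 hours.

5.04 hours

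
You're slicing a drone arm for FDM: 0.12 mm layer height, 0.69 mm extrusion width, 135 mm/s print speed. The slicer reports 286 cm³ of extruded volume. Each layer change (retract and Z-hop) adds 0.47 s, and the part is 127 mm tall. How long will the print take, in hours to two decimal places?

Extrusion cross-section = 0.12 × 0.69 = 0.0828 mm².
Path length: 286000 mm³ / 0.0828 mm² → 3454106.3 mm.
Time extruding = 3454106.3 / 135, so 25586 s.
Layer count = ceil(127 / 0.12) = 1059.
Non-print overhead = 1059 × 0.47, so 497.73 s.
Total = 25586 + 497.73 = 26083.73 s = 7.25 hours.

7.25 hours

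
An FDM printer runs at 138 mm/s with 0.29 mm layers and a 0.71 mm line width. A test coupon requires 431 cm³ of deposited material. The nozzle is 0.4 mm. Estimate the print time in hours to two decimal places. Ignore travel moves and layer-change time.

Bead cross-section: 0.29 × 0.71 → 0.2059 mm².
Total extruded path = 431000/0.2059 = 2093249.2 mm.
Time extruding = 2093249.2 / 138, so 15168.5 s.
15168.5 s = 4.21 hours.

4.21 hours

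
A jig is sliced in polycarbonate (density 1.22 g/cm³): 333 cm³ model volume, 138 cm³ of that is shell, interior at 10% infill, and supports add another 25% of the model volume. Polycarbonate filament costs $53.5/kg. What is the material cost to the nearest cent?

Volume inside the shell = 333 − 138, so 195 cm³.
Infill deposited = 0.10 × 195, so 19.5 cm³.
Support: 0.25 × 333 → 83.25 cm³.
Total printed volume = 138 + 19.5 + 83.25 = 240.75 cm³.
Mass = 240.75 × 1.22 = 293.715 g.
At $53.5/kg: 293.715/1000 × 53.5 = $15.71.

$15.71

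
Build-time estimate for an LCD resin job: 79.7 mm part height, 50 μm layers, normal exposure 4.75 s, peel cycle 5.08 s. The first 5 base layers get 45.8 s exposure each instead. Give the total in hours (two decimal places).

4.41 hours

Layer count = ceil(79.7 / 0.05) = 1594.
Bottom layers = 5 × (45.8 + 5.08) = 254.4 s.
Remaining layers: 1589 × (4.75 + 5.08) → 15619.87 s.
Total = 254.4 + 15619.87 = 15874.27 s = 4.41 hours.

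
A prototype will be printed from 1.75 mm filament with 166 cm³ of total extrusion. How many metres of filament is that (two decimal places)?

Cross-section of 1.75 mm filament: π·(1.75/2)² = 2.4053 mm².
Length = 166 cm³ / 2.4053 mm² = 166000 / 2.4053 = 69014.26 mm = 69.01 m.

69.01 m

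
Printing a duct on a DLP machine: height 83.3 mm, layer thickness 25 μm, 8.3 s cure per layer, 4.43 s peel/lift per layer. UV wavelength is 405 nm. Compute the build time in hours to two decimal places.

Layers = ⌈83.3/0.025⌉ = 3332.
Each layer takes: 8.3 + 4.43 → 12.73 s.
Total = 3332 × 12.73 = 42416.36 s = 11.78 hours.

11.78 hours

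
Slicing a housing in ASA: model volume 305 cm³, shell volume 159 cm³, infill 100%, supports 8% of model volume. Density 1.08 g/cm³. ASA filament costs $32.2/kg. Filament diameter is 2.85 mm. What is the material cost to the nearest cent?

Interior volume = 305 − 159 = 146 cm³.
Deposited infill: 1.00 × 146 → 146 cm³.
Support: 0.08 × 305 → 24.4 cm³.
Total printed volume = 159 + 146 + 24.4 = 329.4 cm³.
Mass: 329.4 × 1.08 → 355.752 g.
Cost = 355.752 g / 1000 × $32.2/kg = $11.46.

$11.46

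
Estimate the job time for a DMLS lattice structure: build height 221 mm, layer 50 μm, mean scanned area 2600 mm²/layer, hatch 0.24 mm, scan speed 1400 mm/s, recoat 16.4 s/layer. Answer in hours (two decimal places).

Layers = ⌈221/0.05⌉ = 4420.
Scan path per layer: 2600 / 0.24 → 10833.3 mm.
Scan time per layer = 10833.3 / 1400, so 7.7381 s.
Layer cycle = 7.7381 + 16.4, so 24.1381 s.
4420 layers × 24.1381 s/layer = 106690.402 s, i.e. 29.64 hours.

29.64 hours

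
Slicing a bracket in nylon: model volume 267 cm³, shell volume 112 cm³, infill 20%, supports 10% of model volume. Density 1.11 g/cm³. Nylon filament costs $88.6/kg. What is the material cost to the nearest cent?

$16.69

Volume inside the shell = 267 − 112 = 155 cm³.
Infill deposited = 0.20 × 155, so 31 cm³.
Support: 0.10 × 267 → 26.7 cm³.
Deposited volume: 112 + 31 + 26.7 → 169.7 cm³.
Mass = 169.7 × 1.11, so 188.367 g.
At $88.6/kg: 188.367/1000 × 88.6 = $16.69.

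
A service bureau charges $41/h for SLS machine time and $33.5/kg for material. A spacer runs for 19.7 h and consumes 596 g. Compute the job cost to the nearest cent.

Machine-time cost: 41 × 19.7 → $807.70.
Feedstock cost: 33.5 × 596/1000 → $19.966.
Job cost: 807.70 + 19.966 = 827.666 ≈ $827.67.

$827.67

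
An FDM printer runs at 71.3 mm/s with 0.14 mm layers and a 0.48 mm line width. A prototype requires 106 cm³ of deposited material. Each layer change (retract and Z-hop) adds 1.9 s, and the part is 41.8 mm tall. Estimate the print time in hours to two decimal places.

Line area = 0.14 × 0.48 = 0.0672 mm².
Toolpath length = 106 cm³ / 0.0672 mm² = 106000 / 0.0672 = 1577381 mm.
Extrusion time: 1577381 / 71.3 → 22123.2 s.
Layer count = ceil(41.8 / 0.14) = 299.
Z-hop total = 299 × 1.9 = 568.1 s.
Total = 22123.2 + 568.1 = 22691.3 s = 6.30 hours.

6.30 hours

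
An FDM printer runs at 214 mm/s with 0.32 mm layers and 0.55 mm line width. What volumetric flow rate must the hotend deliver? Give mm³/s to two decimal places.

37.66

Bead cross-section = 0.32 × 0.55 = 0.176 mm².
Q = v·A = 214 × 0.176 = 37.66 mm³/s.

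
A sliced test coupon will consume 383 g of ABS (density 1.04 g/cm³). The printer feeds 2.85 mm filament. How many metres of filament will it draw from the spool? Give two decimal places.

Volume = 383 g / 1.04 g·cm⁻³ = 368.2692 cm³ = 368269.2 mm³.
Filament cross-section = π × (2.85/2)² = 6.3794 mm².
Length = 368269.2 / 6.3794 = 57727.87 mm = 57.73 m.

57.73 m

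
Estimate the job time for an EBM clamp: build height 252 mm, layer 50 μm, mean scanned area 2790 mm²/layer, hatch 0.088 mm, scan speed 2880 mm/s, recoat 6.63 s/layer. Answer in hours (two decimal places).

24.69 hours

Layer count = ceil(252 / 0.05) = 5040.
Per-layer scan distance = 2790 / 0.088 = 31704.5 mm.
Beam time per layer: 31704.5 / 2880 → 11.0085 s.
Time per layer = 11.0085 + 6.63 = 17.6385 s.
5040 layers × 17.6385 s/layer = 88898.04 s, i.e. 24.69 hours.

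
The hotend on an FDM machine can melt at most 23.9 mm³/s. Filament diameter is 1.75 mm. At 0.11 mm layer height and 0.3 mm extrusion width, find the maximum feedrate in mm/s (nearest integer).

Bead cross-section: 0.11 × 0.3 → 0.033 mm².
v_max = Q/A = 23.9/0.033 = 724.24 mm/s → 724 mm/s.

724 mm/s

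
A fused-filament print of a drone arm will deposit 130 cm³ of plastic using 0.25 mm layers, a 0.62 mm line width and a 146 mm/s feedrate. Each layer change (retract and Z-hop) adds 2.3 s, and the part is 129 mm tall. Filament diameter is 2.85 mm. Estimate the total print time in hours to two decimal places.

1.93 hours

Line area = 0.25 × 0.62, so 0.155 mm².
Toolpath length = 130 cm³ / 0.155 mm² = 130000 / 0.155 = 838709.7 mm.
Time extruding = 838709.7 / 146 = 5744.6 s.
Number of layers: 129 / 0.25 → 516 (rounded up).
Z-hop total = 516 × 2.3, so 1186.8 s.
Total = 5744.6 + 1186.8 = 6931.4 s = 1.93 hours.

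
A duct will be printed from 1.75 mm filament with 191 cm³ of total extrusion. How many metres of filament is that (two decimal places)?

79.41 m

Cross-section of 1.75 mm filament: π·(1.75/2)² = 2.4053 mm².
L = 191000 mm³ / 2.4053 mm² = 79407.97 mm, i.e. 79.41 m.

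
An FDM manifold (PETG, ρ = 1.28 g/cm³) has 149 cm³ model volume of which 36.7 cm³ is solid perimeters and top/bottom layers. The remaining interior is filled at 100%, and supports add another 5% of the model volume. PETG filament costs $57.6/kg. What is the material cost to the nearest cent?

$11.53

Infill region = 149 − 36.7 = 112.3 cm³.
Infill deposited: 1.00 × 112.3 → 112.3 cm³.
Support: 0.05 × 149 → 7.45 cm³.
Total printed volume = 36.7 + 112.3 + 7.45, so 156.45 cm³.
Mass = 156.45 × 1.28 = 200.256 g.
At $57.6/kg: 200.256/1000 × 57.6 = $11.53.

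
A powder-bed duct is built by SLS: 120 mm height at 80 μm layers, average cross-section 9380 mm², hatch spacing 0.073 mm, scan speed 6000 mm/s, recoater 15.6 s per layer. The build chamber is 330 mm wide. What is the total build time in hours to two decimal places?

15.42 hours

Number of layers: 120 / 0.08 → 1500 (rounded up).
Per-layer scan distance = 9380 / 0.073, so 128493.2 mm.
Scan time per layer = 128493.2 / 6000 = 21.4155 s.
Per-layer time: 21.4155 + 15.6 → 37.0155 s.
Build time = 1500 × 37.0155 = 55523.25 s = 15.42 hours.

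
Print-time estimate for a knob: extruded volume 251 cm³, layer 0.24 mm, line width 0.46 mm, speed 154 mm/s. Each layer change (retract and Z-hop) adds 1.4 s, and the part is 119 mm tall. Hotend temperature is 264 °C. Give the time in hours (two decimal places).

4.29 hours

Line area = 0.24 × 0.46 = 0.1104 mm².
Path length: 251000 mm³ / 0.1104 mm² → 2273550.7 mm.
Time extruding = 2273550.7 / 154, so 14763.3 s.
Layers = ⌈119/0.24⌉ = 496.
Layer-change overhead: 496 × 1.4 → 694.4 s.
Total = 14763.3 + 694.4 = 15457.7 s = 4.29 hours.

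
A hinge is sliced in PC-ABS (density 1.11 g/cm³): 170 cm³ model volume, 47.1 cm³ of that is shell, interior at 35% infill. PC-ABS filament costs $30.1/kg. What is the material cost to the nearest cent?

Infill region: 170 − 47.1 → 122.9 cm³.
Infill deposited = 0.35 × 122.9 = 43.015 cm³.
Total printed volume: 47.1 + 43.015 → 90.115 cm³.
Mass: 90.115 × 1.11 → 100.02765 g.
Cost = 100.02765 g / 1000 × $30.1/kg = $3.01.

$3.01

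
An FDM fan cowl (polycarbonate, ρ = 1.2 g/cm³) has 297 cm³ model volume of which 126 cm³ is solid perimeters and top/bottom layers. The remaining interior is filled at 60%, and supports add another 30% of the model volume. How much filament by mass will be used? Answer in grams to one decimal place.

Interior volume = 297 − 126 = 171 cm³.
Infill deposited = 0.60 × 171, so 102.6 cm³.
Support = 0.30 × 297, so 89.1 cm³.
Deposited volume = 126 + 102.6 + 89.1, so 317.7 cm³.
Mass = 317.7 × 1.2 = 381.24 g.

381.2 g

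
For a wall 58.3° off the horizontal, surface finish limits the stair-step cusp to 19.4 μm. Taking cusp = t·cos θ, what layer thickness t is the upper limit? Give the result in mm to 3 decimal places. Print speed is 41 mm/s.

Layer height = cusp / cos(58.3°) = 0.0194 / 0.5255 = 0.037 mm.

0.037 mm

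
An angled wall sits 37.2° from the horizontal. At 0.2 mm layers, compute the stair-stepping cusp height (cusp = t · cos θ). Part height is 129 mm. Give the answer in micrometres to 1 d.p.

159.3 μm

Cusp = layer height × cos(37.2°) = 0.2 × 0.7965 = 0.1593 mm = 159.3 μm.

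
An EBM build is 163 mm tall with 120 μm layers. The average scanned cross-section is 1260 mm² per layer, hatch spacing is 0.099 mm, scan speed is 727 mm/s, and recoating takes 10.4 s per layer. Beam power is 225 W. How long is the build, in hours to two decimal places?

Layers = ⌈163/0.12⌉ = 1359.
Hatch length per layer = 1260 / 0.099 = 12727.3 mm.
Beam time per layer: 12727.3 / 727 → 17.5066 s.
Time per layer = 17.5066 + 10.4 = 27.9066 s.
Build time = 1359 × 27.9066 = 37925.0694 s = 10.53 hours.

10.53 hours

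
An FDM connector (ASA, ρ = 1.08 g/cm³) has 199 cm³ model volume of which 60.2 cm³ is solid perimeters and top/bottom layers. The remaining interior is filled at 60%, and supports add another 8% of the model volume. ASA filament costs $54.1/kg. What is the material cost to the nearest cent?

$9.31

Volume inside the shell = 199 − 60.2 = 138.8 cm³.
Infill volume = 0.60 × 138.8, so 83.28 cm³.
Support = 0.08 × 199 = 15.92 cm³.
Deposited volume: 60.2 + 83.28 + 15.92 → 159.4 cm³.
Mass = 159.4 × 1.08 = 172.152 g.
Cost = 172.152 g / 1000 × $54.1/kg = $9.31.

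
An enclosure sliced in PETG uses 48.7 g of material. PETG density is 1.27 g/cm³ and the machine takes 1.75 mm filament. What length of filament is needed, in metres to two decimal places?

Volume = 48.7 g / 1.27 g·cm⁻³ = 38.3465 cm³ = 38346.5 mm³.
A = π r² = π × 0.875² = 2.4053 mm².
L = V/A = 38346.5/2.4053 = 15942.5 mm → 15.94 m.

15.94 m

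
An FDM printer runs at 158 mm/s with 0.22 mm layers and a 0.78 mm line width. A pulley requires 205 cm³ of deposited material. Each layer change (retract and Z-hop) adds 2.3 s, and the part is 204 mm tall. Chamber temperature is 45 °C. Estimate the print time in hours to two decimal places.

Extrusion cross-section = 0.22 × 0.78 = 0.1716 mm².
Total extruded path = 205000/0.1716 = 1194638.7 mm.
Print-move time: 1194638.7 / 158 → 7561 s.
Layer count = ceil(204 / 0.22) = 928.
Non-print overhead: 928 × 2.3 → 2134.4 s.
Altogether 7561 + 2134.4 = 9695.4 s, i.e. 2.69 hours.

2.69 hours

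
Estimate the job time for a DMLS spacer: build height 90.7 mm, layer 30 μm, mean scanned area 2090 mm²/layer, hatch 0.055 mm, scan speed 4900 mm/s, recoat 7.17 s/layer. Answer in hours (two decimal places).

12.54 hours

Number of layers: 90.7 / 0.03 → 3024 (rounded up).
Per-layer scan distance = 2090 / 0.055, so 38000 mm.
Scan time per layer = 38000 / 4900 = 7.7551 s.
Per-layer time = 7.7551 + 7.17 = 14.9251 s.
Total: 3024 × 14.9251 s = 45133.5024 s → 12.54 hours.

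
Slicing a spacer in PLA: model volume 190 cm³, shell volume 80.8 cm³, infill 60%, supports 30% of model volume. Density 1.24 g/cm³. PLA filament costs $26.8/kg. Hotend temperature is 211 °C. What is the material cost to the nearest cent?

$6.76

Volume inside the shell = 190 − 80.8, so 109.2 cm³.
Infill volume = 0.60 × 109.2, so 65.52 cm³.
Support = 0.30 × 190, so 57 cm³.
Deposited volume = 80.8 + 65.52 + 57 = 203.32 cm³.
Mass = 203.32 × 1.24 = 252.1168 g.
At $26.8/kg: 252.1168/1000 × 26.8 = $6.76.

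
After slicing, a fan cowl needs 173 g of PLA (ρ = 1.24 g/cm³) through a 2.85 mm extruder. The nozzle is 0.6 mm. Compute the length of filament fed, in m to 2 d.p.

Extruded volume: 173/1.24 = 139.5161 cm³ (139516.1 mm³).
Filament cross-section = π × (2.85/2)² = 6.3794 mm².
L = V/A = 139516.1/6.3794 = 21869.78 mm → 21.87 m.

21.87 m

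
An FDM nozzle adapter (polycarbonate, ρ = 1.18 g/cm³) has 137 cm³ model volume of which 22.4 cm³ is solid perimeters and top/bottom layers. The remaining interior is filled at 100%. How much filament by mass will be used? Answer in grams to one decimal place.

Infill region: 137 − 22.4 → 114.6 cm³.
Infill deposited = 1.00 × 114.6 = 114.6 cm³.
Total printed volume = 22.4 + 114.6 = 137 cm³.
Mass: 137 × 1.18 → 161.66 g.

161.7 g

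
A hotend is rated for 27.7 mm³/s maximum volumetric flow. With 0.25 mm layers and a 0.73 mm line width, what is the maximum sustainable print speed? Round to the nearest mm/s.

152 mm/s

Bead cross-section = 0.25 × 0.73, so 0.1825 mm².
v_max = Q/A = 27.7/0.1825 = 151.78 mm/s → 152 mm/s.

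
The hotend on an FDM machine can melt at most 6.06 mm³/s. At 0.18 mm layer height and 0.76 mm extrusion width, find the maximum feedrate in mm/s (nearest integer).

44 mm/s

A: 0.18 × 0.76 → 0.1368 mm².
Max speed = 6.06 / 0.1368 = 44.30 ≈ 44 mm/s.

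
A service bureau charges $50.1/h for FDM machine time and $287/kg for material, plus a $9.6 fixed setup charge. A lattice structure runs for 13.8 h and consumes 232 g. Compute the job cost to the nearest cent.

Machine-time cost: 50.1 × 13.8 → $691.38.
Material cost = 287 × 232/1000 = $66.584.
Total = 691.38 + 66.584 + 9.6 = 767.564 ≈ $767.56.

$767.56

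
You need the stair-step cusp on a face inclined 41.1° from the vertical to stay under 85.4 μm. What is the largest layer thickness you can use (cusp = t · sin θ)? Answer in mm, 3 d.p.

0.130 mm

Layer height = cusp / sin(41.1°) = 0.0854 / 0.6574 = 0.130 mm.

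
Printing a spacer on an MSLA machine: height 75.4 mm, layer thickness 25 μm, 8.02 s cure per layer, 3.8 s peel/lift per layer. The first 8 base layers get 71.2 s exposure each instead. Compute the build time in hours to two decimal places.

10.04 hours

Layer count = ceil(75.4 / 0.025) = 3016.
Base layers = 8 × (71.2 + 3.8), so 600 s.
Regular layers = 3008 × (8.02 + 3.8), so 35554.56 s.
Sum: 600 + 35554.56 = 36154.56 s → 10.04 hours.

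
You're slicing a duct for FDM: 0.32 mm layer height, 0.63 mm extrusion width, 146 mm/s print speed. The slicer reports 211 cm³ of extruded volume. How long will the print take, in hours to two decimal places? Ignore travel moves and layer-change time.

1.99 hours

Bead cross-section = 0.32 × 0.63, so 0.2016 mm².
Total extruded path = 211000/0.2016 = 1046627 mm.
Time extruding = 1046627 / 146 = 7168.7 s.
In the requested units: 7168.7 s = 1.99 hours.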